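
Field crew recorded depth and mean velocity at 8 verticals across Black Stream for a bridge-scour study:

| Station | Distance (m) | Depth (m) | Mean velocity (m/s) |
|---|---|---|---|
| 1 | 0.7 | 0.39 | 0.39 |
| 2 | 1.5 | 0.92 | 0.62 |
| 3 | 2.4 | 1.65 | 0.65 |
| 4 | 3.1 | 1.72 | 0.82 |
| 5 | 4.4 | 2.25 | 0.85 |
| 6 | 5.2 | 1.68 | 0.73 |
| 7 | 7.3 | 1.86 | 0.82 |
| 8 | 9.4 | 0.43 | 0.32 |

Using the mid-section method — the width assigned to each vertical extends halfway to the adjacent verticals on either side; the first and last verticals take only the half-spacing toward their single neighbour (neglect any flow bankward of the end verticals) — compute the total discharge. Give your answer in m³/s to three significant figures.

9.95 m³/s

w_1 = (1.5 − 0.7)/2 = 0.4 m; q_1 = 0.39 × 0.39 × 0.4 = 0.06084 m³/s
w_2 = (2.4 − 0.7)/2 = 0.85 m; q_2 = 0.62 × 0.92 × 0.85 = 0.4848 m³/s
w_3 = (3.1 − 1.5)/2 = 0.8 m; q_3 = 0.65 × 1.65 × 0.8 = 0.8580 m³/s
w_4 = (4.4 − 2.4)/2 = 1 m; q_4 = 0.82 × 1.72 × 1 = 1.410 m³/s
w_5 = (5.2 − 3.1)/2 = 1.05 m; q_5 = 0.85 × 2.25 × 1.05 = 2.008 m³/s
w_6 = (7.3 − 4.4)/2 = 1.45 m; q_6 = 0.73 × 1.68 × 1.45 = 1.778 m³/s
w_7 = (9.4 − 5.2)/2 = 2.1 m; q_7 = 0.82 × 1.86 × 2.1 = 3.203 m³/s
w_8 = (9.4 − 7.3)/2 = 1.05 m; q_8 = 0.32 × 0.43 × 1.05 = 0.1445 m³/s
Q = Σ qᵢ = 9.948 m³/s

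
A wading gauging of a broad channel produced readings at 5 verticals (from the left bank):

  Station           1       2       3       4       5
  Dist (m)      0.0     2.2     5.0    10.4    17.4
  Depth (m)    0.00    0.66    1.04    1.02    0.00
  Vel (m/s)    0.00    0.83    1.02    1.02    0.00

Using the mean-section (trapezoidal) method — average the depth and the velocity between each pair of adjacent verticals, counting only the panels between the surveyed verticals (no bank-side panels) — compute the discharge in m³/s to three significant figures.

Panel 1-2: Δb = 2.2 m, d̄ = (0.00+0.66)/2 = 0.33, v̄ = (0.00+0.83)/2 = 0.415 → q = 2.2×0.33×0.415 = 0.3013 m³/s
Panel 2-3: Δb = 2.8 m, d̄ = (0.66+1.04)/2 = 0.85, v̄ = (0.83+1.02)/2 = 0.925 → q = 2.8×0.85×0.925 = 2.202 m³/s
Panel 3-4: Δb = 5.4 m, d̄ = (1.04+1.02)/2 = 1.03, v̄ = (1.02+1.02)/2 = 1.02 → q = 5.4×1.03×1.02 = 5.673 m³/s
Panel 4-5: Δb = 7 m, d̄ = (1.02+0.00)/2 = 0.51, v̄ = (1.02+0.00)/2 = 0.51 → q = 7×0.51×0.51 = 1.821 m³/s
Q = Σ q = 9.997 m³/s

10.0 m³/s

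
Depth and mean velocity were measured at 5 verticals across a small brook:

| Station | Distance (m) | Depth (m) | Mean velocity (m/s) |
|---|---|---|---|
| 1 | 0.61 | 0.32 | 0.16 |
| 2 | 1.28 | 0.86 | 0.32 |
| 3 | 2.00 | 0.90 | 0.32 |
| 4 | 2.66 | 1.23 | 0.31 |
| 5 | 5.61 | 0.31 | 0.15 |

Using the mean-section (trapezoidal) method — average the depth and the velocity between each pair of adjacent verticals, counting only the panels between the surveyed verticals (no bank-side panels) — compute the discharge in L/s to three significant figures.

Panel 1-2: Δb = 0.67 m, d̄ = (0.32+0.86)/2 = 0.59, v̄ = (0.16+0.32)/2 = 0.24 → q = 0.67×0.59×0.24 = 0.09487 m³/s
Panel 2-3: Δb = 0.72 m, d̄ = (0.86+0.90)/2 = 0.88, v̄ = (0.32+0.32)/2 = 0.32 → q = 0.72×0.88×0.32 = 0.2028 m³/s
Panel 3-4: Δb = 0.66 m, d̄ = (0.90+1.23)/2 = 1.065, v̄ = (0.32+0.31)/2 = 0.315 → q = 0.66×1.065×0.315 = 0.2214 m³/s
Panel 4-5: Δb = 2.95 m, d̄ = (1.23+0.31)/2 = 0.77, v̄ = (0.31+0.15)/2 = 0.23 → q = 2.95×0.77×0.23 = 0.5224 m³/s
Q = Σ q = 1.041 m³/s
= 1.041 × 1000 = 1041 L/s

1040 L/s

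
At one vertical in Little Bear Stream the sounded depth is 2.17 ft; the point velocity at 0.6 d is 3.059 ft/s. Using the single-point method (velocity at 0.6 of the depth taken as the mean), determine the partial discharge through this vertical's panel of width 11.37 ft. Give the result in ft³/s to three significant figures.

75.5 ft³/s

v̄ = v₀.₆ = 3.059 ft/s
q = v̄ × d × w = 3.059 × 2.17 × 11.37 = 75.47 ft³/s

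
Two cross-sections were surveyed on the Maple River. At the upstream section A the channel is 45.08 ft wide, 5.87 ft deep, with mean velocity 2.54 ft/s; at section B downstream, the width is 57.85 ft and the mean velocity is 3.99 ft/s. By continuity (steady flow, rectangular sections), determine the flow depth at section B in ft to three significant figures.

Q = A₁V₁ = (45.08×5.87) × 2.54 = 672.1 ft³/s
d₂ = Q/(b₂ V₂) = 672.1/(57.85×3.99) = 2.912 ft

2.91 ft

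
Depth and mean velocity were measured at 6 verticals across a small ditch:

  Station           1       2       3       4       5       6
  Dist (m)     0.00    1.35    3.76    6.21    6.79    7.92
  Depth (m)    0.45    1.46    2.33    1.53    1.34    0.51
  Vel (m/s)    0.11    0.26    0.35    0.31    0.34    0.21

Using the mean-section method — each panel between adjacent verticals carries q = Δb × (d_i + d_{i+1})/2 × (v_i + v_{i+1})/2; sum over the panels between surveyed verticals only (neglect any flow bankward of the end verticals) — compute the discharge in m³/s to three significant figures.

3.75 m³/s

Panel 1-2: Δb = 1.35 m, d̄ = (0.45+1.46)/2 = 0.955, v̄ = (0.11+0.26)/2 = 0.185 → q = 1.35×0.955×0.185 = 0.2385 m³/s
Panel 2-3: Δb = 2.41 m, d̄ = (1.46+2.33)/2 = 1.895, v̄ = (0.26+0.35)/2 = 0.305 → q = 2.41×1.895×0.305 = 1.393 m³/s
Panel 3-4: Δb = 2.45 m, d̄ = (2.33+1.53)/2 = 1.93, v̄ = (0.35+0.31)/2 = 0.33 → q = 2.45×1.93×0.33 = 1.560 m³/s
Panel 4-5: Δb = 0.58 m, d̄ = (1.53+1.34)/2 = 1.435, v̄ = (0.31+0.34)/2 = 0.325 → q = 0.58×1.435×0.325 = 0.2705 m³/s
Panel 5-6: Δb = 1.13 m, d̄ = (1.34+0.51)/2 = 0.925, v̄ = (0.34+0.21)/2 = 0.275 → q = 1.13×0.925×0.275 = 0.2874 m³/s
Q = Σ q = 3.750 m³/s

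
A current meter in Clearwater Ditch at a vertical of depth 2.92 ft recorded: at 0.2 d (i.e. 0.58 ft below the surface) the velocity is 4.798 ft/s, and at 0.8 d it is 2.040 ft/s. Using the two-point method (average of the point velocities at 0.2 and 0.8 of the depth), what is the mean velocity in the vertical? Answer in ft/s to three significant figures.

3.42 ft/s

v̄ = (4.798 + 2.040) / 2 = 3.419 ft/s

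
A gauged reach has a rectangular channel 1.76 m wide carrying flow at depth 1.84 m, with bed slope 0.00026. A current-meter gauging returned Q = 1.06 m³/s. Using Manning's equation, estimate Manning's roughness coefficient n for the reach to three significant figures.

A = b·y = 1.76 × 1.84 = 3.238 m²
P = b + 2y = 1.76 + 2×1.84 = 5.440 m
R = A/P = 3.238/5.440 = 0.5953 m
n = (1/Q)·A·R^(2/3)·S^(1/2) = (1/1.06) × 3.238 × 0.7077 × 0.01612 = 0.03486

0.0349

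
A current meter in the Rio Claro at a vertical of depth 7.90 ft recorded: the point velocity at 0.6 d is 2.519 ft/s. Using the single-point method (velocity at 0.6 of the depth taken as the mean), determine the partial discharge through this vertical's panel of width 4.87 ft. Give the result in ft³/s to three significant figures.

v̄ = v₀.₆ = 2.519 ft/s
q = v̄ × d × w = 2.519 × 7.90 × 4.87 = 96.91 ft³/s

96.9 ft³/s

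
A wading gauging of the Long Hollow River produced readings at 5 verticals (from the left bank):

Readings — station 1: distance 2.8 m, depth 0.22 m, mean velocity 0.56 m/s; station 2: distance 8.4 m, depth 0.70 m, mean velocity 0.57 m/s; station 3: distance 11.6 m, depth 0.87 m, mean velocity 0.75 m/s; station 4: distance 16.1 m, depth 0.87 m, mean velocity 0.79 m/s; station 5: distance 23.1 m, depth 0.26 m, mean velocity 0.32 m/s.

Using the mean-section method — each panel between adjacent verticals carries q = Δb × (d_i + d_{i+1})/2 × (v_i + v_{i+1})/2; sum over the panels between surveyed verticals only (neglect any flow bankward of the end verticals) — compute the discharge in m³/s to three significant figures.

8.32 m³/s

Panel 1-2: Δb = 5.6 m, d̄ = (0.22+0.70)/2 = 0.46, v̄ = (0.56+0.57)/2 = 0.565 → q = 5.6×0.46×0.565 = 1.455 m³/s
Panel 2-3: Δb = 3.2 m, d̄ = (0.70+0.87)/2 = 0.785, v̄ = (0.57+0.75)/2 = 0.66 → q = 3.2×0.785×0.66 = 1.658 m³/s
Panel 3-4: Δb = 4.5 m, d̄ = (0.87+0.87)/2 = 0.87, v̄ = (0.75+0.79)/2 = 0.77 → q = 4.5×0.87×0.77 = 3.015 m³/s
Panel 4-5: Δb = 7 m, d̄ = (0.87+0.26)/2 = 0.565, v̄ = (0.79+0.32)/2 = 0.555 → q = 7×0.565×0.555 = 2.195 m³/s
Q = Σ q = 8.323 m³/s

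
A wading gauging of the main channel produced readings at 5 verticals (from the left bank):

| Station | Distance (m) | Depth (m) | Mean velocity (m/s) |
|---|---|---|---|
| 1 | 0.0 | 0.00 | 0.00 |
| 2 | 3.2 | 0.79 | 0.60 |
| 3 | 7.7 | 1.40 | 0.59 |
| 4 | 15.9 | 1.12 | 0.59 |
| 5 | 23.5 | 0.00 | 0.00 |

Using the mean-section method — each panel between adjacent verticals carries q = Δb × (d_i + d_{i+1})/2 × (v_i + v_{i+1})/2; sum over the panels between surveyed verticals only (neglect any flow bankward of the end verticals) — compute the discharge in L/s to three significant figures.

Panel 1-2: Δb = 3.2 m, d̄ = (0.00+0.79)/2 = 0.395, v̄ = (0.00+0.60)/2 = 0.3 → q = 3.2×0.395×0.3 = 0.3792 m³/s
Panel 2-3: Δb = 4.5 m, d̄ = (0.79+1.40)/2 = 1.095, v̄ = (0.60+0.59)/2 = 0.595 → q = 4.5×1.095×0.595 = 2.932 m³/s
Panel 3-4: Δb = 8.2 m, d̄ = (1.40+1.12)/2 = 1.26, v̄ = (0.59+0.59)/2 = 0.59 → q = 8.2×1.26×0.59 = 6.096 m³/s
Panel 4-5: Δb = 7.6 m, d̄ = (1.12+0.00)/2 = 0.56, v̄ = (0.59+0.00)/2 = 0.295 → q = 7.6×0.56×0.295 = 1.256 m³/s
Q = Σ q = 10.66 m³/s
= 10.66 × 1000 = 10660 L/s

10700 L/s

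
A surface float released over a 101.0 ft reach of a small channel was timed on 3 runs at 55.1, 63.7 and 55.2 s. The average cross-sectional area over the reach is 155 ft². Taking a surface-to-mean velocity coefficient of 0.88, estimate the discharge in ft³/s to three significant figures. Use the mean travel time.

t̄ = (55.1 + 63.7 + 55.2) / 3 = 58 s
v_surface = L / t̄ = 101.0 / 58 = 1.741 ft/s
v_mean = 0.88 × 1.741 = 1.532 ft/s
Q = A × v_mean = 155 × 1.532 = 237.5 ft³/s

238 ft³/s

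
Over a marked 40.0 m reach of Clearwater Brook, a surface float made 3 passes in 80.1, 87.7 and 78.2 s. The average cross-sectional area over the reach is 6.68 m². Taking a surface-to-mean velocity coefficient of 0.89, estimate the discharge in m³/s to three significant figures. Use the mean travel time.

2.90 m³/s

t̄ = (80.1 + 87.7 + 78.2) / 3 = 82 s
v_surface = L / t̄ = 40.0 / 82 = 0.4878 m/s
v_mean = 0.89 × 0.4878 = 0.4341 m/s
Q = A × v_mean = 6.68 × 0.4341 = 2.900 m³/s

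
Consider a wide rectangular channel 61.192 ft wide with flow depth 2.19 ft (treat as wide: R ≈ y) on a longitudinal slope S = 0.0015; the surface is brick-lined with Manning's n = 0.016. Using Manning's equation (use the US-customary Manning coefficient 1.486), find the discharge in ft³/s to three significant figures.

813 ft³/s

A = b·y = 61.192 × 2.19 = 134.0 ft²
Wide channel: R ≈ y = 2.19 ft
Q = (1.486/n)·A·R^(2/3)·S^(1/2) = (1.486/0.016) × 134.0 × 2.190^(2/3) × 0.0015^(1/2) = 812.9 ft³/s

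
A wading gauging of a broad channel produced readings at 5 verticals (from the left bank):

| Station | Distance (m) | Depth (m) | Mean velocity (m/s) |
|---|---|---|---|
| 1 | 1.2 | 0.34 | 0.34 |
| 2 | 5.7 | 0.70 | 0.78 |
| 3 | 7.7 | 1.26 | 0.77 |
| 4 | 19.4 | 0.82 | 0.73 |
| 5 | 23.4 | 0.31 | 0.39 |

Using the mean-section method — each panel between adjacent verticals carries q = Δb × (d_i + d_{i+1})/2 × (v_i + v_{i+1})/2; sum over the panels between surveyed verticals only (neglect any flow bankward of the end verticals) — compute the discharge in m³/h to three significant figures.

Panel 1-2: Δb = 4.5 m, d̄ = (0.34+0.70)/2 = 0.52, v̄ = (0.34+0.78)/2 = 0.56 → q = 4.5×0.52×0.56 = 1.310 m³/s
Panel 2-3: Δb = 2 m, d̄ = (0.70+1.26)/2 = 0.98, v̄ = (0.78+0.77)/2 = 0.775 → q = 2×0.98×0.775 = 1.519 m³/s
Panel 3-4: Δb = 11.7 m, d̄ = (1.26+0.82)/2 = 1.04, v̄ = (0.77+0.73)/2 = 0.75 → q = 11.7×1.04×0.75 = 9.126 m³/s
Panel 4-5: Δb = 4 m, d̄ = (0.82+0.31)/2 = 0.565, v̄ = (0.73+0.39)/2 = 0.56 → q = 4×0.565×0.56 = 1.266 m³/s
Q = Σ q = 13.22 m³/s
= 13.22 × 3600 = 47600 m³/h

47600 m³/h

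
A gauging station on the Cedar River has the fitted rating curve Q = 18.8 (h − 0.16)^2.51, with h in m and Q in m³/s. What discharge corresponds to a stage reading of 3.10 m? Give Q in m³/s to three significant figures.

Q = 18.8 × (3.10 − 0.16)^2.51 = 18.8 × 2.94^2.51 = 281.6 m³/s

282 m³/s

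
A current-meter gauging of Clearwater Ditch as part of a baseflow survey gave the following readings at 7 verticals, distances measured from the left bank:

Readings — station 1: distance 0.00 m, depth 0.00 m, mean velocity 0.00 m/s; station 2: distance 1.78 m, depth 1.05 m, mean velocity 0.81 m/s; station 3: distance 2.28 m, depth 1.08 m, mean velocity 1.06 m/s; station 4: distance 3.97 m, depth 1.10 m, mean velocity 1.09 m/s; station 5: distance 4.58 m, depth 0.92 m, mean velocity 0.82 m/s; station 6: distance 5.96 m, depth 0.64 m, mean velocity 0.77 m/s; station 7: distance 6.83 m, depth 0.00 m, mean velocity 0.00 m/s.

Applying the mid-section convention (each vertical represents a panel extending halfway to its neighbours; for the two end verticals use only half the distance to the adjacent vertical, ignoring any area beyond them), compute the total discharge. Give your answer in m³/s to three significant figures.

w_2 = (2.28 − 0.00)/2 = 1.14 m; q_2 = 0.81 × 1.05 × 1.14 = 0.9696 m³/s
w_3 = (3.97 − 1.78)/2 = 1.095 m; q_3 = 1.06 × 1.08 × 1.095 = 1.254 m³/s
w_4 = (4.58 − 2.28)/2 = 1.15 m; q_4 = 1.09 × 1.10 × 1.15 = 1.379 m³/s
w_5 = (5.96 − 3.97)/2 = 0.995 m; q_5 = 0.82 × 0.92 × 0.995 = 0.7506 m³/s
w_6 = (6.83 − 4.58)/2 = 1.125 m; q_6 = 0.77 × 0.64 × 1.125 = 0.5544 m³/s
Stations 1, 7 contribute zero (depth or velocity is 0).
Q = Σ qᵢ = 4.907 m³/s

4.91 m³/s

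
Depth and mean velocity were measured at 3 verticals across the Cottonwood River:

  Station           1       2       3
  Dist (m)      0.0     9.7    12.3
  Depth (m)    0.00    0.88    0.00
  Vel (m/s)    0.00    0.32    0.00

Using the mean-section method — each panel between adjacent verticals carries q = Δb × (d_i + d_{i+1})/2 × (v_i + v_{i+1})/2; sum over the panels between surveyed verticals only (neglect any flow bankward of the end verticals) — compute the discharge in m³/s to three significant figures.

0.866 m³/s

Panel 1-2: Δb = 9.7 m, d̄ = (0.00+0.88)/2 = 0.44, v̄ = (0.00+0.32)/2 = 0.16 → q = 9.7×0.44×0.16 = 0.6829 m³/s
Panel 2-3: Δb = 2.6 m, d̄ = (0.88+0.00)/2 = 0.44, v̄ = (0.32+0.00)/2 = 0.16 → q = 2.6×0.44×0.16 = 0.1830 m³/s
Q = Σ q = 0.8659 m³/s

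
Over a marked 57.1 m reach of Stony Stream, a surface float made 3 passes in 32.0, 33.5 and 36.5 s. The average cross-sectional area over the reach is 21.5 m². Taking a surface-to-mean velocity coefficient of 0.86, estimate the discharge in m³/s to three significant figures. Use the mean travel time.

31.1 m³/s

t̄ = (32.0 + 33.5 + 36.5) / 3 = 34 s
v_surface = L / t̄ = 57.1 / 34 = 1.679 m/s
v_mean = 0.86 × 1.679 = 1.444 m/s
Q = A × v_mean = 21.5 × 1.444 = 31.05 m³/s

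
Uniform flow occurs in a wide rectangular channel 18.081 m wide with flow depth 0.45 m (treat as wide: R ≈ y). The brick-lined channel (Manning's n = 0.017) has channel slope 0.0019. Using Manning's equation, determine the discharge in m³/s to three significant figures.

A = b·y = 18.081 × 0.45 = 8.136 m²
Wide channel: R ≈ y = 0.45 m
Q = (1/n)·A·R^(2/3)·S^(1/2) = (1/0.017) × 8.136 × 0.4500^(2/3) × 0.0019^(1/2) = 12.25 m³/s

12.3 m³/s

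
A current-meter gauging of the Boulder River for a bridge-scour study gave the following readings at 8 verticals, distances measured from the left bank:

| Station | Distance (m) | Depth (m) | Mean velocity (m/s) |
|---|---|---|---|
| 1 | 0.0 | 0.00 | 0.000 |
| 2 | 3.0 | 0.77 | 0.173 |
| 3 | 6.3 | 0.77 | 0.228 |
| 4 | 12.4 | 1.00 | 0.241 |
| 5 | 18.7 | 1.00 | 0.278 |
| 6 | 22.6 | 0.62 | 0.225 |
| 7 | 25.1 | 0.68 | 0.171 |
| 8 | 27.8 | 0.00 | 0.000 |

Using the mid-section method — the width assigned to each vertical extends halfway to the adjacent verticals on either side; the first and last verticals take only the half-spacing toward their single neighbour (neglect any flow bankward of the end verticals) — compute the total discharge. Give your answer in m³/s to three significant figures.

4.91 m³/s

w_2 = (6.3 − 0.0)/2 = 3.15 m; q_2 = 0.173 × 0.77 × 3.15 = 0.4196 m³/s
w_3 = (12.4 − 3.0)/2 = 4.7 m; q_3 = 0.228 × 0.77 × 4.7 = 0.8251 m³/s
w_4 = (18.7 − 6.3)/2 = 6.2 m; q_4 = 0.241 × 1.00 × 6.2 = 1.494 m³/s
w_5 = (22.6 − 12.4)/2 = 5.1 m; q_5 = 0.278 × 1.00 × 5.1 = 1.418 m³/s
w_6 = (25.1 − 18.7)/2 = 3.2 m; q_6 = 0.225 × 0.62 × 3.2 = 0.4464 m³/s
w_7 = (27.8 − 22.6)/2 = 2.6 m; q_7 = 0.171 × 0.68 × 2.6 = 0.3023 m³/s
Stations 1, 8 contribute zero (depth or velocity is 0).
Q = Σ qᵢ = 4.905 m³/s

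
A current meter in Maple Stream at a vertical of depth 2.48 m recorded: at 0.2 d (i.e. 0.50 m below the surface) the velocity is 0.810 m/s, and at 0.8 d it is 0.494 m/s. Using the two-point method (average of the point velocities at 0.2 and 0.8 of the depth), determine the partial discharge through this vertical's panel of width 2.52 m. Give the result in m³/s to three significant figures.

4.07 m³/s

v̄ = (0.810 + 0.494) / 2 = 0.6520 m/s
q = v̄ × d × w = 0.6520 × 2.48 × 2.52 = 4.075 m³/s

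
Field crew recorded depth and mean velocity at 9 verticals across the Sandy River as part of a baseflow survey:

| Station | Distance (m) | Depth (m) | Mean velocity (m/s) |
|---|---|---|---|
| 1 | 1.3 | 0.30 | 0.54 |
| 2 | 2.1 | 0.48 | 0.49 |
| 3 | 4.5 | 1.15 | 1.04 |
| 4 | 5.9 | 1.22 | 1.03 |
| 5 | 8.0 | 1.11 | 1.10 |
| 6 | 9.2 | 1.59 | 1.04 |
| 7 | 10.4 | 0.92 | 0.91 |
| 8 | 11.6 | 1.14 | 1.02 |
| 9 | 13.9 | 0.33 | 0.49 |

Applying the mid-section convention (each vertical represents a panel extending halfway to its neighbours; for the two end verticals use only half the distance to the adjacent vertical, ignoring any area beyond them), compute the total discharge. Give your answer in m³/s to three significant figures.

12.1 m³/s

w_1 = (2.1 − 1.3)/2 = 0.4 m; q_1 = 0.54 × 0.30 × 0.4 = 0.06480 m³/s
w_2 = (4.5 − 1.3)/2 = 1.6 m; q_2 = 0.49 × 0.48 × 1.6 = 0.3763 m³/s
w_3 = (5.9 − 2.1)/2 = 1.9 m; q_3 = 1.04 × 1.15 × 1.9 = 2.272 m³/s
w_4 = (8.0 − 4.5)/2 = 1.75 m; q_4 = 1.03 × 1.22 × 1.75 = 2.199 m³/s
w_5 = (9.2 − 5.9)/2 = 1.65 m; q_5 = 1.10 × 1.11 × 1.65 = 2.015 m³/s
w_6 = (10.4 − 8.0)/2 = 1.2 m; q_6 = 1.04 × 1.59 × 1.2 = 1.984 m³/s
w_7 = (11.6 − 9.2)/2 = 1.2 m; q_7 = 0.91 × 0.92 × 1.2 = 1.005 m³/s
w_8 = (13.9 − 10.4)/2 = 1.75 m; q_8 = 1.02 × 1.14 × 1.75 = 2.035 m³/s
w_9 = (13.9 − 11.6)/2 = 1.15 m; q_9 = 0.49 × 0.33 × 1.15 = 0.1860 m³/s
Q = Σ qᵢ = 12.14 m³/s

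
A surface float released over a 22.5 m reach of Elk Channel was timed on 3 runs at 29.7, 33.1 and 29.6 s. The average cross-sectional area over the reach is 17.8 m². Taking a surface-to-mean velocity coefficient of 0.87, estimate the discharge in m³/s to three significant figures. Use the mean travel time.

11.3 m³/s

t̄ = (29.7 + 33.1 + 29.6) / 3 = 30.8 s
v_surface = L / t̄ = 22.5 / 30.8 = 0.7305 m/s
v_mean = 0.87 × 0.7305 = 0.6356 m/s
Q = A × v_mean = 17.8 × 0.6356 = 11.31 m³/s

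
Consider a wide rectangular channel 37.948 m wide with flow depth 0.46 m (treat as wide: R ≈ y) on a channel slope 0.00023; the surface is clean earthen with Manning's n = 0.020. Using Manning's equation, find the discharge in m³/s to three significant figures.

A = b·y = 37.948 × 0.46 = 17.46 m²
Wide channel: R ≈ y = 0.46 m
Q = (1/n)·A·R^(2/3)·S^(1/2) = (1/0.020) × 17.46 × 0.4600^(2/3) × 0.00023^(1/2) = 7.888 m³/s

7.89 m³/s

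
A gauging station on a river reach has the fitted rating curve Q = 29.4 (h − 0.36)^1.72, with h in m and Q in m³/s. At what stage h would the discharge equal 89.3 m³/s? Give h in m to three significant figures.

h − h₀ = (Q/C)^(1/b) = (89.3/29.4)^(1/1.72) = 1.908 m
h = 0.36 + 1.908 = 2.268 m

2.27 m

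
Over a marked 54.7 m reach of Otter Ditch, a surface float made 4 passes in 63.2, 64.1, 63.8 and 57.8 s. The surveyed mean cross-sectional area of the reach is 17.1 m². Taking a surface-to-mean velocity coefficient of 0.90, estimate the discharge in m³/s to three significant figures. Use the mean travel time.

13.5 m³/s

t̄ = (63.2 + 64.1 + 63.8 + 57.8) / 4 = 62.225 s
v_surface = L / t̄ = 54.7 / 62.225 = 0.8791 m/s
v_mean = 0.90 × 0.8791 = 0.7912 m/s
Q = A × v_mean = 17.1 × 0.7912 = 13.53 m³/s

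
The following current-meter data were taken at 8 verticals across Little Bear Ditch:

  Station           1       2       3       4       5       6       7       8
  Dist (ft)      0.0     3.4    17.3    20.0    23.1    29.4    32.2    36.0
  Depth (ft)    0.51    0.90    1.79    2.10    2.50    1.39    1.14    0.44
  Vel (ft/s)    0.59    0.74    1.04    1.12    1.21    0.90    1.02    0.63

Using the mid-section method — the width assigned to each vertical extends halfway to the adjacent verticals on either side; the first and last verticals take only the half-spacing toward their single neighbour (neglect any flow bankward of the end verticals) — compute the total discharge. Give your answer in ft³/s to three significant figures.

w_1 = (3.4 − 0.0)/2 = 1.7 ft; q_1 = 0.59 × 0.51 × 1.7 = 0.5115 ft³/s
w_2 = (17.3 − 0.0)/2 = 8.65 ft; q_2 = 0.74 × 0.90 × 8.65 = 5.761 ft³/s
w_3 = (20.0 − 3.4)/2 = 8.3 ft; q_3 = 1.04 × 1.79 × 8.3 = 15.45 ft³/s
w_4 = (23.1 − 17.3)/2 = 2.9 ft; q_4 = 1.12 × 2.10 × 2.9 = 6.821 ft³/s
w_5 = (29.4 − 20.0)/2 = 4.7 ft; q_5 = 1.21 × 2.50 × 4.7 = 14.22 ft³/s
w_6 = (32.2 − 23.1)/2 = 4.55 ft; q_6 = 0.90 × 1.39 × 4.55 = 5.692 ft³/s
w_7 = (36.0 − 29.4)/2 = 3.3 ft; q_7 = 1.02 × 1.14 × 3.3 = 3.837 ft³/s
w_8 = (36.0 − 32.2)/2 = 1.9 ft; q_8 = 0.63 × 0.44 × 1.9 = 0.5267 ft³/s
Q = Σ qᵢ = 52.82 ft³/s

52.8 ft³/s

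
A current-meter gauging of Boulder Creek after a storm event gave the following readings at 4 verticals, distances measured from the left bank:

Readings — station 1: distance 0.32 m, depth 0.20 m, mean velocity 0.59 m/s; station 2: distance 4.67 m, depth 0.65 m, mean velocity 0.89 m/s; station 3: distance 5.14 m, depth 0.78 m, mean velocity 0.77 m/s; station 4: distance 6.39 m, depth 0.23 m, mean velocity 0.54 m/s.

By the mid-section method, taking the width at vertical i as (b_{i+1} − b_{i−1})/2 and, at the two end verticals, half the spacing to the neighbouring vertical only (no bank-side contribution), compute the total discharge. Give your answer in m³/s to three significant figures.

2.24 m³/s

w_1 = (4.67 − 0.32)/2 = 2.175 m; q_1 = 0.59 × 0.20 × 2.175 = 0.2567 m³/s
w_2 = (5.14 − 0.32)/2 = 2.41 m; q_2 = 0.89 × 0.65 × 2.41 = 1.394 m³/s
w_3 = (6.39 − 4.67)/2 = 0.86 m; q_3 = 0.77 × 0.78 × 0.86 = 0.5165 m³/s
w_4 = (6.39 − 5.14)/2 = 0.625 m; q_4 = 0.54 × 0.23 × 0.625 = 0.07763 m³/s
Q = Σ qᵢ = 2.245 m³/s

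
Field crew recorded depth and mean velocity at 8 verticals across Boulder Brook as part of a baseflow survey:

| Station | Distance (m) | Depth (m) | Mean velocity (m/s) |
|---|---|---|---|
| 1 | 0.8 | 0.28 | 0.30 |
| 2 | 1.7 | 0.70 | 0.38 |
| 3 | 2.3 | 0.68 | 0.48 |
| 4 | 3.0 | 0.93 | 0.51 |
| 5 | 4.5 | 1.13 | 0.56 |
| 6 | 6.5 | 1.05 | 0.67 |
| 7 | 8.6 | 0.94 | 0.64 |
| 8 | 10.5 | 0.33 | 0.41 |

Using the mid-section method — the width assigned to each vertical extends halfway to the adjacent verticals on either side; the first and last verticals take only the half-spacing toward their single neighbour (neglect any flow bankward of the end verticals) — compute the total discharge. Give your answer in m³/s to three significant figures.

w_1 = (1.7 − 0.8)/2 = 0.45 m; q_1 = 0.30 × 0.28 × 0.45 = 0.03780 m³/s
w_2 = (2.3 − 0.8)/2 = 0.75 m; q_2 = 0.38 × 0.70 × 0.75 = 0.1995 m³/s
w_3 = (3.0 − 1.7)/2 = 0.65 m; q_3 = 0.48 × 0.68 × 0.65 = 0.2122 m³/s
w_4 = (4.5 − 2.3)/2 = 1.1 m; q_4 = 0.51 × 0.93 × 1.1 = 0.5217 m³/s
w_5 = (6.5 − 3.0)/2 = 1.75 m; q_5 = 0.56 × 1.13 × 1.75 = 1.107 m³/s
w_6 = (8.6 − 4.5)/2 = 2.05 m; q_6 = 0.67 × 1.05 × 2.05 = 1.442 m³/s
w_7 = (10.5 − 6.5)/2 = 2 m; q_7 = 0.64 × 0.94 × 2 = 1.203 m³/s
w_8 = (10.5 − 8.6)/2 = 0.95 m; q_8 = 0.41 × 0.33 × 0.95 = 0.1285 m³/s
Q = Σ qᵢ = 4.853 m³/s

4.85 m³/s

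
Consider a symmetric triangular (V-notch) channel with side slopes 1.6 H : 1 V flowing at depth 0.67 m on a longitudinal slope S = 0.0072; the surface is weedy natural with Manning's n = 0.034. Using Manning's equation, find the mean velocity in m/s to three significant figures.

A = z·y² = 1.6×0.67² = 0.7182 m²
P = 2y√(1+z²) = 2×0.67×√(1+1.6²) = 2.528 m
R = A/P = 0.7182/2.528 = 0.2841 m
Q = (1/n)·A·R^(2/3)·S^(1/2) = (1/0.034) × 0.7182 × 0.2841^(2/3) × 0.0072^(1/2) = 0.7746 m³/s
V = Q/A = 0.7746/0.7182 = 1.078 m/s

1.08 m/s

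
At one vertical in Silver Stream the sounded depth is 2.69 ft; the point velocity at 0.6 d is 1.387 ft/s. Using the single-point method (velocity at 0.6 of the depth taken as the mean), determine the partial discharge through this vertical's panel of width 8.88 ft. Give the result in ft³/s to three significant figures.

v̄ = v₀.₆ = 1.387 ft/s
q = v̄ × d × w = 1.387 × 2.69 × 8.88 = 33.13 ft³/s

33.1 ft³/s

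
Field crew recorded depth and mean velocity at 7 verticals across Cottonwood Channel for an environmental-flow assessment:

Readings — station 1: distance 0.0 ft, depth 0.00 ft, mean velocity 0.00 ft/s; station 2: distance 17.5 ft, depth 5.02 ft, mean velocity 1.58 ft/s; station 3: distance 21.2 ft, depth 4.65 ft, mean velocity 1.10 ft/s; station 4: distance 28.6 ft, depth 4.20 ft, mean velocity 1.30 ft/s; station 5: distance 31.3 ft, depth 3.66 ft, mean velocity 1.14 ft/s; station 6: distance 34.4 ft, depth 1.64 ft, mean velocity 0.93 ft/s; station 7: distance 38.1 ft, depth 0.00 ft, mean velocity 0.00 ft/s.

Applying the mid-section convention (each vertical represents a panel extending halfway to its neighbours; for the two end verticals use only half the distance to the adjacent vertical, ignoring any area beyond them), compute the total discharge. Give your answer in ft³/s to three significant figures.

w_2 = (21.2 − 0.0)/2 = 10.6 ft; q_2 = 1.58 × 5.02 × 10.6 = 84.07 ft³/s
w_3 = (28.6 − 17.5)/2 = 5.55 ft; q_3 = 1.10 × 4.65 × 5.55 = 28.39 ft³/s
w_4 = (31.3 − 21.2)/2 = 5.05 ft; q_4 = 1.30 × 4.20 × 5.05 = 27.57 ft³/s
w_5 = (34.4 − 28.6)/2 = 2.9 ft; q_5 = 1.14 × 3.66 × 2.9 = 12.10 ft³/s
w_6 = (38.1 − 31.3)/2 = 3.4 ft; q_6 = 0.93 × 1.64 × 3.4 = 5.186 ft³/s
Stations 1, 7 contribute zero (depth or velocity is 0).
Q = Σ qᵢ = 157.3 ft³/s

157 ft³/s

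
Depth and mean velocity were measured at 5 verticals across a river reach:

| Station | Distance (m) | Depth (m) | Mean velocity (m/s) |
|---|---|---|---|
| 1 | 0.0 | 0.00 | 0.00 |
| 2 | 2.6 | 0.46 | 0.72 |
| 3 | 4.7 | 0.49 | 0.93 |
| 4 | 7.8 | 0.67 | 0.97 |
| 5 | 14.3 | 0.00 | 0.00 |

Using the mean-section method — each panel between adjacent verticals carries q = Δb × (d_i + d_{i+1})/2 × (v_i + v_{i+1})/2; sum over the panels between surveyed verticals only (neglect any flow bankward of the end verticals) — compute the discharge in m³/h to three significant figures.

Panel 1-2: Δb = 2.6 m, d̄ = (0.00+0.46)/2 = 0.23, v̄ = (0.00+0.72)/2 = 0.36 → q = 2.6×0.23×0.36 = 0.2153 m³/s
Panel 2-3: Δb = 2.1 m, d̄ = (0.46+0.49)/2 = 0.475, v̄ = (0.72+0.93)/2 = 0.825 → q = 2.1×0.475×0.825 = 0.8229 m³/s
Panel 3-4: Δb = 3.1 m, d̄ = (0.49+0.67)/2 = 0.58, v̄ = (0.93+0.97)/2 = 0.95 → q = 3.1×0.58×0.95 = 1.708 m³/s
Panel 4-5: Δb = 6.5 m, d̄ = (0.67+0.00)/2 = 0.335, v̄ = (0.97+0.00)/2 = 0.485 → q = 6.5×0.335×0.485 = 1.056 m³/s
Q = Σ q = 3.802 m³/s
= 3.802 × 3600 = 13690 m³/h

13700 m³/h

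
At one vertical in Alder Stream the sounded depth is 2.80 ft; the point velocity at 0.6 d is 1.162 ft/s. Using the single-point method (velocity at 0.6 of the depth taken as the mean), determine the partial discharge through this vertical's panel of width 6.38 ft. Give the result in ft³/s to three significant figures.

20.8 ft³/s

v̄ = v₀.₆ = 1.162 ft/s
q = v̄ × d × w = 1.162 × 2.80 × 6.38 = 20.76 ft³/s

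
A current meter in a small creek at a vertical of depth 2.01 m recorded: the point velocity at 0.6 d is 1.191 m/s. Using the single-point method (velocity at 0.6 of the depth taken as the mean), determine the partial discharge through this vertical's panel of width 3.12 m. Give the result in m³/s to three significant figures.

v̄ = v₀.₆ = 1.191 m/s
q = v̄ × d × w = 1.191 × 2.01 × 3.12 = 7.469 m³/s

7.47 m³/s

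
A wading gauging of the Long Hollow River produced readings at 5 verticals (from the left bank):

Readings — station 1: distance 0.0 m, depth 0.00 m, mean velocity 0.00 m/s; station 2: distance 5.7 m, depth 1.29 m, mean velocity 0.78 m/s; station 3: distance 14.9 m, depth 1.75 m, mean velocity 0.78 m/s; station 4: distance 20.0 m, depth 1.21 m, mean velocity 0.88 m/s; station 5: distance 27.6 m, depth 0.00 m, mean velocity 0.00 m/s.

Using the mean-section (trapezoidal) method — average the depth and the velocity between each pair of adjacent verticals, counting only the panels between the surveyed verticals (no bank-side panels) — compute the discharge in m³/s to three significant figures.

Panel 1-2: Δb = 5.7 m, d̄ = (0.00+1.29)/2 = 0.645, v̄ = (0.00+0.78)/2 = 0.39 → q = 5.7×0.645×0.39 = 1.434 m³/s
Panel 2-3: Δb = 9.2 m, d̄ = (1.29+1.75)/2 = 1.52, v̄ = (0.78+0.78)/2 = 0.78 → q = 9.2×1.52×0.78 = 10.91 m³/s
Panel 3-4: Δb = 5.1 m, d̄ = (1.75+1.21)/2 = 1.48, v̄ = (0.78+0.88)/2 = 0.83 → q = 5.1×1.48×0.83 = 6.265 m³/s
Panel 4-5: Δb = 7.6 m, d̄ = (1.21+0.00)/2 = 0.605, v̄ = (0.88+0.00)/2 = 0.44 → q = 7.6×0.605×0.44 = 2.023 m³/s
Q = Σ q = 20.63 m³/s

20.6 m³/s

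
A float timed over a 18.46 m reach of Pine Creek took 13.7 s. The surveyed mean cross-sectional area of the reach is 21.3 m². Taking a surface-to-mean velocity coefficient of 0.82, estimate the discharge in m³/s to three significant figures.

23.5 m³/s

v_surface = L / t̄ = 18.46 / 13.7 = 1.347 m/s
v_mean = 0.82 × 1.347 = 1.105 m/s
Q = A × v_mean = 21.3 × 1.105 = 23.53 m³/s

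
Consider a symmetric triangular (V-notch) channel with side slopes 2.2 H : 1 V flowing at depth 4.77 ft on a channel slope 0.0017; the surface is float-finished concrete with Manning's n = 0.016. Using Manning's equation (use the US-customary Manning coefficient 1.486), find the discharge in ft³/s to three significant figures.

A = z·y² = 2.2×4.77² = 50.06 ft²
P = 2y√(1+z²) = 2×4.77×√(1+2.2²) = 23.05 ft
R = A/P = 50.06/23.05 = 2.171 ft
Q = (1.486/n)·A·R^(2/3)·S^(1/2) = (1.486/0.016) × 50.06 × 2.171^(2/3) × 0.0017^(1/2) = 321.4 ft³/s

321 ft³/s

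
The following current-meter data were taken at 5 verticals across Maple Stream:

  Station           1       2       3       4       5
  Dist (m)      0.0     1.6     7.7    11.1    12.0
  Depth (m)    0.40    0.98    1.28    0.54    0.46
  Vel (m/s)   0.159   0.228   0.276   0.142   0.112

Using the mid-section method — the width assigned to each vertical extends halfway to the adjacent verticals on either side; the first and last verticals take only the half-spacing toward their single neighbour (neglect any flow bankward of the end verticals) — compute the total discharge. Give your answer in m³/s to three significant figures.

2.78 m³/s

w_1 = (1.6 − 0.0)/2 = 0.8 m; q_1 = 0.159 × 0.40 × 0.8 = 0.05088 m³/s
w_2 = (7.7 − 0.0)/2 = 3.85 m; q_2 = 0.228 × 0.98 × 3.85 = 0.8602 m³/s
w_3 = (11.1 − 1.6)/2 = 4.75 m; q_3 = 0.276 × 1.28 × 4.75 = 1.678 m³/s
w_4 = (12.0 − 7.7)/2 = 2.15 m; q_4 = 0.142 × 0.54 × 2.15 = 0.1649 m³/s
w_5 = (12.0 − 11.1)/2 = 0.45 m; q_5 = 0.112 × 0.46 × 0.45 = 0.02318 m³/s
Q = Σ qᵢ = 2.777 m³/s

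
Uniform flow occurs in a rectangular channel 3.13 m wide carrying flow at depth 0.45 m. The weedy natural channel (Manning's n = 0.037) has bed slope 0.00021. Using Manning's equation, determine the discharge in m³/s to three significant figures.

0.274 m³/s

A = b·y = 3.13 × 0.45 = 1.409 m²
P = b + 2y = 3.13 + 2×0.45 = 4.030 m
R = A/P = 1.409/4.030 = 0.3495 m
Q = (1/n)·A·R^(2/3)·S^(1/2) = (1/0.037) × 1.409 × 0.3495^(2/3) × 0.00021^(1/2) = 0.2737 m³/s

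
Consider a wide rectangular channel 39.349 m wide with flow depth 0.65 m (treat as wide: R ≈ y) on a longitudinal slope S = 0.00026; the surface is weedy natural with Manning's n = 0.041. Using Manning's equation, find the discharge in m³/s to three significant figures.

7.55 m³/s

A = b·y = 39.349 × 0.65 = 25.58 m²
Wide channel: R ≈ y = 0.65 m
Q = (1/n)·A·R^(2/3)·S^(1/2) = (1/0.041) × 25.58 × 0.6500^(2/3) × 0.00026^(1/2) = 7.548 m³/s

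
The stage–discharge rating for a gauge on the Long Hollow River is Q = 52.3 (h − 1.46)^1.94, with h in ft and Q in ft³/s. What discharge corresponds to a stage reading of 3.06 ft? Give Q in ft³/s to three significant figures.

130 ft³/s

Q = 52.3 × (3.06 − 1.46)^1.94 = 52.3 × 1.6^1.94 = 130.2 ft³/s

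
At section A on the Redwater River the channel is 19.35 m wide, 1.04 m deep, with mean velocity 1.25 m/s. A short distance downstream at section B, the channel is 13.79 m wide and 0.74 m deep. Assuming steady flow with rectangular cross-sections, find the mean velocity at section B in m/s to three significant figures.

2.47 m/s

Q = A₁V₁ = (19.35×1.04) × 1.25 = 25.16 m³/s
A₂ = 13.79 × 0.74 = 10.20 m²
V₂ = Q/A₂ = 25.16/10.20 = 2.465 m/s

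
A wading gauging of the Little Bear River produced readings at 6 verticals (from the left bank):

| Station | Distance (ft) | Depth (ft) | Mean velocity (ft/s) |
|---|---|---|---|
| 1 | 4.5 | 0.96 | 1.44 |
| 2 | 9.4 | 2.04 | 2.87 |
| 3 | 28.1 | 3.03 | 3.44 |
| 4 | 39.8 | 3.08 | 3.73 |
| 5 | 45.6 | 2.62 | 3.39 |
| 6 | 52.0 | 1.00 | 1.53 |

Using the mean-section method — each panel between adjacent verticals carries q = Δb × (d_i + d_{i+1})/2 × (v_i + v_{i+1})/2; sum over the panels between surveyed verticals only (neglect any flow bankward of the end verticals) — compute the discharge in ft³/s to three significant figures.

381 ft³/s

Panel 1-2: Δb = 4.9 ft, d̄ = (0.96+2.04)/2 = 1.5, v̄ = (1.44+2.87)/2 = 2.155 → q = 4.9×1.5×2.155 = 15.84 ft³/s
Panel 2-3: Δb = 18.7 ft, d̄ = (2.04+3.03)/2 = 2.535, v̄ = (2.87+3.44)/2 = 3.155 → q = 18.7×2.535×3.155 = 149.6 ft³/s
Panel 3-4: Δb = 11.7 ft, d̄ = (3.03+3.08)/2 = 3.055, v̄ = (3.44+3.73)/2 = 3.585 → q = 11.7×3.055×3.585 = 128.1 ft³/s
Panel 4-5: Δb = 5.8 ft, d̄ = (3.08+2.62)/2 = 2.85, v̄ = (3.73+3.39)/2 = 3.56 → q = 5.8×2.85×3.56 = 58.85 ft³/s
Panel 5-6: Δb = 6.4 ft, d̄ = (2.62+1.00)/2 = 1.81, v̄ = (3.39+1.53)/2 = 2.46 → q = 6.4×1.81×2.46 = 28.50 ft³/s
Q = Σ q = 380.9 ft³/s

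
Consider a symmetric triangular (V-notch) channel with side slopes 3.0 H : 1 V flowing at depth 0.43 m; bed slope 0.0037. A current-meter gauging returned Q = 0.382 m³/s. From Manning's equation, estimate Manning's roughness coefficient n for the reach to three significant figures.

0.0306

A = z·y² = 3.0×0.43² = 0.5547 m²
P = 2y√(1+z²) = 2×0.43×√(1+3.0²) = 2.720 m
R = A/P = 0.5547/2.720 = 0.2040 m
n = (1/Q)·A·R^(2/3)·S^(1/2) = (1/0.382) × 0.5547 × 0.3465 × 0.06083 = 0.03061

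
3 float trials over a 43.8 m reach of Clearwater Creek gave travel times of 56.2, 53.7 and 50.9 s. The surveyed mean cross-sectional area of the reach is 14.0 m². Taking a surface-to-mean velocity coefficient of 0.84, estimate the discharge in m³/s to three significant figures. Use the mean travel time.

9.61 m³/s

t̄ = (56.2 + 53.7 + 50.9) / 3 = 53.6 s
v_surface = L / t̄ = 43.8 / 53.6 = 0.8172 m/s
v_mean = 0.84 × 0.8172 = 0.6864 m/s
Q = A × v_mean = 14.0 × 0.6864 = 9.610 m³/s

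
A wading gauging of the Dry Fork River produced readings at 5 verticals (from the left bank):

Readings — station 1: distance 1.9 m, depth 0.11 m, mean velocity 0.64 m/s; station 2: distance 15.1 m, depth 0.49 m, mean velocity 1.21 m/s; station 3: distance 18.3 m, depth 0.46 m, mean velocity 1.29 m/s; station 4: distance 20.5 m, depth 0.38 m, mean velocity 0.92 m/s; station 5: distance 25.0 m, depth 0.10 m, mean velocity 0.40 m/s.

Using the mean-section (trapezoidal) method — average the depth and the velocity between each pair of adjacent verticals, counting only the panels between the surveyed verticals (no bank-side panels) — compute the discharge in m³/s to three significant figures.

Panel 1-2: Δb = 13.2 m, d̄ = (0.11+0.49)/2 = 0.3, v̄ = (0.64+1.21)/2 = 0.925 → q = 13.2×0.3×0.925 = 3.663 m³/s
Panel 2-3: Δb = 3.2 m, d̄ = (0.49+0.46)/2 = 0.475, v̄ = (1.21+1.29)/2 = 1.25 → q = 3.2×0.475×1.25 = 1.900 m³/s
Panel 3-4: Δb = 2.2 m, d̄ = (0.46+0.38)/2 = 0.42, v̄ = (1.29+0.92)/2 = 1.105 → q = 2.2×0.42×1.105 = 1.021 m³/s
Panel 4-5: Δb = 4.5 m, d̄ = (0.38+0.10)/2 = 0.24, v̄ = (0.92+0.40)/2 = 0.66 → q = 4.5×0.24×0.66 = 0.7128 m³/s
Q = Σ q = 7.297 m³/s

7.30 m³/s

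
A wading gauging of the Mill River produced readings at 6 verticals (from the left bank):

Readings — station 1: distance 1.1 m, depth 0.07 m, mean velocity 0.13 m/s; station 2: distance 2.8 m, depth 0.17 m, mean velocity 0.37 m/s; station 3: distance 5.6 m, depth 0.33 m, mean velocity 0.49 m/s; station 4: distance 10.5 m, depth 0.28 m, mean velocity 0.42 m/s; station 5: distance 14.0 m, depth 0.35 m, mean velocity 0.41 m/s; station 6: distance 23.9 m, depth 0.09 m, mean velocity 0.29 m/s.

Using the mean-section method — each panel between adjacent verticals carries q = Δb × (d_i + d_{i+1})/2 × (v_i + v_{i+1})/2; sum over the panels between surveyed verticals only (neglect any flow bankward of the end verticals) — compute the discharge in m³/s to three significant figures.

Panel 1-2: Δb = 1.7 m, d̄ = (0.07+0.17)/2 = 0.12, v̄ = (0.13+0.37)/2 = 0.25 → q = 1.7×0.12×0.25 = 0.05100 m³/s
Panel 2-3: Δb = 2.8 m, d̄ = (0.17+0.33)/2 = 0.25, v̄ = (0.37+0.49)/2 = 0.43 → q = 2.8×0.25×0.43 = 0.3010 m³/s
Panel 3-4: Δb = 4.9 m, d̄ = (0.33+0.28)/2 = 0.305, v̄ = (0.49+0.42)/2 = 0.455 → q = 4.9×0.305×0.455 = 0.6800 m³/s
Panel 4-5: Δb = 3.5 m, d̄ = (0.28+0.35)/2 = 0.315, v̄ = (0.42+0.41)/2 = 0.415 → q = 3.5×0.315×0.415 = 0.4575 m³/s
Panel 5-6: Δb = 9.9 m, d̄ = (0.35+0.09)/2 = 0.22, v̄ = (0.41+0.29)/2 = 0.35 → q = 9.9×0.22×0.35 = 0.7623 m³/s
Q = Σ q = 2.252 m³/s

2.25 m³/s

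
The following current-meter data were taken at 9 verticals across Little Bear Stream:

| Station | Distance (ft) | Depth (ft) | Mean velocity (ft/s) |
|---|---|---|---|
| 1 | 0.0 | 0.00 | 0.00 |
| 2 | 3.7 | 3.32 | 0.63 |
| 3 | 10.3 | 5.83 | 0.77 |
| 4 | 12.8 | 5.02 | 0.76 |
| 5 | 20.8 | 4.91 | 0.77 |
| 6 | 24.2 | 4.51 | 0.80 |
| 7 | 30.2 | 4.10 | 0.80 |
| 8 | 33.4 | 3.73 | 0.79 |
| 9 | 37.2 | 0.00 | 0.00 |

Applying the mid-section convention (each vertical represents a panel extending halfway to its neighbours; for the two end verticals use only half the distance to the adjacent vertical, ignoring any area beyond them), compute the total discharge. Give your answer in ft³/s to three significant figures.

115 ft³/s

w_2 = (10.3 − 0.0)/2 = 5.15 ft; q_2 = 0.63 × 3.32 × 5.15 = 10.77 ft³/s
w_3 = (12.8 − 3.7)/2 = 4.55 ft; q_3 = 0.77 × 5.83 × 4.55 = 20.43 ft³/s
w_4 = (20.8 − 10.3)/2 = 5.25 ft; q_4 = 0.76 × 5.02 × 5.25 = 20.03 ft³/s
w_5 = (24.2 − 12.8)/2 = 5.7 ft; q_5 = 0.77 × 4.91 × 5.7 = 21.55 ft³/s
w_6 = (30.2 − 20.8)/2 = 4.7 ft; q_6 = 0.80 × 4.51 × 4.7 = 16.96 ft³/s
w_7 = (33.4 − 24.2)/2 = 4.6 ft; q_7 = 0.80 × 4.10 × 4.6 = 15.09 ft³/s
w_8 = (37.2 − 30.2)/2 = 3.5 ft; q_8 = 0.79 × 3.73 × 3.5 = 10.31 ft³/s
Stations 1, 9 contribute zero (depth or velocity is 0).
Q = Σ qᵢ = 115.1 ft³/s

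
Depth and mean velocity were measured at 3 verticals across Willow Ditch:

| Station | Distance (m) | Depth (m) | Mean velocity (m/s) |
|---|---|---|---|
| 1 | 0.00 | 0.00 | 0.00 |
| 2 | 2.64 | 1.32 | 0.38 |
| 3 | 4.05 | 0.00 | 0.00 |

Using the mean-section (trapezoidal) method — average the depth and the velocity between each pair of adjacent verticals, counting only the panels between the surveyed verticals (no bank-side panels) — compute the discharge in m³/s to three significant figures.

0.508 m³/s

Panel 1-2: Δb = 2.64 m, d̄ = (0.00+1.32)/2 = 0.66, v̄ = (0.00+0.38)/2 = 0.19 → q = 2.64×0.66×0.19 = 0.3311 m³/s
Panel 2-3: Δb = 1.41 m, d̄ = (1.32+0.00)/2 = 0.66, v̄ = (0.38+0.00)/2 = 0.19 → q = 1.41×0.66×0.19 = 0.1768 m³/s
Q = Σ q = 0.5079 m³/s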